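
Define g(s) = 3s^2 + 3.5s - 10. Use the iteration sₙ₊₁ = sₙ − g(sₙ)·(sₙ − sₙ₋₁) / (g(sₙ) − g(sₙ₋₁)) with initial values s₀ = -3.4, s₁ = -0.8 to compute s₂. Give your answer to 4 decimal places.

g(-3.4) = 12.780000, g(-0.8) = -10.880000
s₂ = -0.800000 − (-10.880000)·(-0.800000 − (-3.400000)) / (-10.880000 − 12.780000) = -0.800000 − (-28.288000)/(-23.660000) = -1.995604

-1.9956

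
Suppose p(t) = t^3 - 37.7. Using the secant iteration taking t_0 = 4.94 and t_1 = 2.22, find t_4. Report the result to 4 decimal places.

p(4.94) = 82.853784, p(2.22) = -26.758952
t_2 = 2.220000 − (-26.758952)·(2.220000 − 4.940000) / (-26.758952 − 82.853784) = 2.220000 − (72.784349)/(-109.612736) = 2.884014
p(2.884014) = -13.712117
t_3 = 2.884014 − (-13.712117)·(2.884014 − 2.220000) / (-13.712117 − (-26.758952)) = 2.884014 − (-9.105032)/(13.046835) = 3.581887
p(3.581887) = 8.255285
t_4 = 3.581887 − 8.255285·(3.581887 − 2.884014) / (8.255285 − (-13.712117)) = 3.581887 − (5.761140)/(21.967402) = 3.319628

3.3196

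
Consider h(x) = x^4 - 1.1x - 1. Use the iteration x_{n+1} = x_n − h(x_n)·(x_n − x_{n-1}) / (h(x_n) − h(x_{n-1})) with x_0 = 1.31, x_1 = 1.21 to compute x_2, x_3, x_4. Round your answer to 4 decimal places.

h(1.31) = 0.503999, h(1.21) = -0.187411
x_2 = 1.210000 − (-0.187411)·(1.210000 − 1.310000) / (-0.187411 − 0.503999) = 1.210000 − (0.018741)/(-0.691410) = 1.237106
h(1.237106) = -0.018599
x_3 = 1.237106 − (-0.018599)·(1.237106 − 1.210000) / (-0.018599 − (-0.187411)) = 1.237106 − (-0.000504)/(0.168812) = 1.240092
h(1.240092) = 0.000815
x_4 = 1.240092 − 0.000815·(1.240092 − 1.237106) / (0.000815 − (-0.018599)) = 1.240092 − (0.000002)/(0.019414) = 1.239967

1.2371, 1.2401, 1.2400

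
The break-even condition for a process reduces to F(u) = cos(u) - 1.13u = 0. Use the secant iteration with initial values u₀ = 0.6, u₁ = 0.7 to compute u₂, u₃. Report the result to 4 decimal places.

F(0.6) = 0.147336, F(0.7) = -0.026158
u₂ = 0.700000 − (-0.026158)·(0.700000 − 0.600000) / (-0.026158 − 0.147336) = 0.700000 − (-0.002616)/(-0.173493) = 0.684923
F(0.684923) = 0.000505
u₃ = 0.684923 − 0.000505·(0.684923 − 0.700000) / (0.000505 − (-0.026158)) = 0.684923 − (-0.000008)/(0.026663) = 0.685208

0.6849, 0.6852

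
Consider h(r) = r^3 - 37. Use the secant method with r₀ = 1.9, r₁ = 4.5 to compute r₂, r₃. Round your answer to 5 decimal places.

2.82999, 3.17968

h(1.9) = -30.1410000, h(4.5) = 54.1250000
r₂ = 4.5000000 − 54.1250000·(4.5000000 − 1.9000000) / (54.1250000 − (-30.1410000)) = 4.5000000 − (140.7250000)/(84.2660000) = 2.8299907
h(2.8299907) = -14.3350354
r₃ = 2.8299907 − (-14.3350354)·(2.8299907 − 4.5000000) / (-14.3350354 − 54.1250000) = 2.8299907 − (23.9396418)/(-68.4600354) = 3.1796786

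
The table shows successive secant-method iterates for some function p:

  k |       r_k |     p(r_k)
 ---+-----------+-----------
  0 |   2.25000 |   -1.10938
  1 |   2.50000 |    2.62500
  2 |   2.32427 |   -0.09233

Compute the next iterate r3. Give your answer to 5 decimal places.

2.33024

r3 = 2.32427 − (-0.09233)·(2.32427 − 2.50000) / (-0.09233 − 2.62500)
   = 2.32427 − (0.0162252)/(-2.7173300) = 2.3302410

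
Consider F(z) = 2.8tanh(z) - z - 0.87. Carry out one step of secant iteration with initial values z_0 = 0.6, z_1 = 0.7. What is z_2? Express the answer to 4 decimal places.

F(0.6) = 0.033739, F(0.7) = 0.122230
z_2 = 0.700000 − 0.122230·(0.700000 − 0.600000) / (0.122230 − 0.033739) = 0.700000 − (0.012223)/(0.088491) = 0.561873

0.5619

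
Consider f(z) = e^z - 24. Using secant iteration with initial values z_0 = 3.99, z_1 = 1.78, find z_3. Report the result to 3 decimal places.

3.736

f(3.99) = 30.05489, f(1.78) = -18.07014
z_2 = 1.78000 − (-18.07014)·(1.78000 − 3.99000) / (-18.07014 − 30.05489) = 1.78000 − (39.93502)/(-48.12503) = 2.60982
f(2.60982) = -10.40342
z_3 = 2.60982 − (-10.40342)·(2.60982 − 1.78000) / (-10.40342 − (-18.07014)) = 2.60982 − (-8.63295)/(7.66672) = 3.73585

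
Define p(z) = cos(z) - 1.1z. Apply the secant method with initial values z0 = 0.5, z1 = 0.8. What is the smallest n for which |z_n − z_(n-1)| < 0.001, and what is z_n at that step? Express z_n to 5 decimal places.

n = 4, z_n = 0.69704

p(0.5) = 0.3275826, p(0.8) = -0.1832933
z2 = 0.8000000 − (-0.1832933)·(0.3000000)/(-0.5108759) = 0.6923653;  |Δ| = 0.1076347
p(0.6923653) = 0.0081365
z3 = 0.6923653 − 0.0081365·(-0.1076347)/(0.1914298) = 0.6969401;  |Δ| = 0.0045749
p(0.6969401) = 0.0001757
z4 = 0.6969401 − 0.0001757·(0.0045749)/(-0.0079608) = 0.6970411;  |Δ| = 0.0001009
|z4 − z3| = 0.0001009 < 0.001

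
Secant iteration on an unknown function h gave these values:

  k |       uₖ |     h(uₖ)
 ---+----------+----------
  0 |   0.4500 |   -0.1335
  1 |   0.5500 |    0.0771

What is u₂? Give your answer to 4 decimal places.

0.5134

u₂ = 0.5500 − 0.0771·(0.5500 − 0.4500) / (0.0771 − (-0.1335))
   = 0.5500 − (0.007710)/(0.210600) = 0.513390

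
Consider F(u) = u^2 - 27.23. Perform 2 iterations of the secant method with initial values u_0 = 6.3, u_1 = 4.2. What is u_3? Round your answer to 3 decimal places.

5.230

F(6.3) = 12.46000, F(4.2) = -9.59000
u_2 = 4.20000 − (-9.59000)·(4.20000 − 6.30000) / (-9.59000 − 12.46000) = 4.20000 − (20.13900)/(-22.05000) = 5.11333
F(5.11333) = -1.08382
u_3 = 5.11333 − (-1.08382)·(5.11333 − 4.20000) / (-1.08382 − (-9.59000)) = 5.11333 − (-0.98989)/(8.50618) = 5.22971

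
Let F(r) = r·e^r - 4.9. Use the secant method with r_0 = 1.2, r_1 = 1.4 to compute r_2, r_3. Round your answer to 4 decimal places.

1.3082, 1.3148

F(1.2) = -0.915860, F(1.4) = 0.777280
r_2 = 1.400000 − 0.777280·(1.400000 − 1.200000) / (0.777280 − (-0.915860)) = 1.400000 − (0.155456)/(1.693140) = 1.308185
F(1.308185) = -0.060433
r_3 = 1.308185 − (-0.060433)·(1.308185 − 1.400000) / (-0.060433 − 0.777280) = 1.308185 − (0.005549)/(-0.837713) = 1.314808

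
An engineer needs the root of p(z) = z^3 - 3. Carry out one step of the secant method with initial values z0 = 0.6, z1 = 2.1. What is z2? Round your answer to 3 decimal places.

p(0.6) = -2.78400, p(2.1) = 6.26100
z2 = 2.10000 − 6.26100·(2.10000 − 0.60000) / (6.26100 − (-2.78400)) = 2.10000 − (9.39150)/(9.04500) = 1.06169

1.062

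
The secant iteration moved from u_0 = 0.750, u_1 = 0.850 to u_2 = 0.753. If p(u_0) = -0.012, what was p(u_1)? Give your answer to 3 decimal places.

0.388

The secant line through (0.750, -0.012) and (0.850, p(u_1)) crosses zero at u_2 = 0.753.
So (0.750, -0.012), (0.850, p(u_1)), (0.753, 0) are collinear:
p(u_1) = -0.012 · (0.850 − 0.753) / (0.750 − 0.753) = -0.012 · (0.09700)/(-0.00300) = 0.38800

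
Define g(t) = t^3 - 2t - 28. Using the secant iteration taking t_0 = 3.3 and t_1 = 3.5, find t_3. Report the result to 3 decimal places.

3.256

g(3.3) = 1.33700, g(3.5) = 7.87500
t_2 = 3.50000 − 7.87500·(3.50000 − 3.30000) / (7.87500 − 1.33700) = 3.50000 − (1.57500)/(6.53800) = 3.25910
g(3.25910) = 0.09911
t_3 = 3.25910 − 0.09911·(3.25910 − 3.50000) / (0.09911 − 7.87500) = 3.25910 − (-0.02388)/(-7.77589) = 3.25603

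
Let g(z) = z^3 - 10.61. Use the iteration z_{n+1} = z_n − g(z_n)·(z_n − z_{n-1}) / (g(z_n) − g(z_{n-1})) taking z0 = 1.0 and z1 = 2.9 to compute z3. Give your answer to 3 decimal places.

g(1.0) = -9.61000, g(2.9) = 13.77900
z2 = 2.90000 − 13.77900·(2.90000 − 1.00000) / (13.77900 − (-9.61000)) = 2.90000 − (26.18010)/(23.38900) = 1.78067
g(1.78067) = -4.96391
z3 = 1.78067 − (-4.96391)·(1.78067 − 2.90000) / (-4.96391 − 13.77900) = 1.78067 − (5.55628)/(-18.74291) = 2.07711

2.077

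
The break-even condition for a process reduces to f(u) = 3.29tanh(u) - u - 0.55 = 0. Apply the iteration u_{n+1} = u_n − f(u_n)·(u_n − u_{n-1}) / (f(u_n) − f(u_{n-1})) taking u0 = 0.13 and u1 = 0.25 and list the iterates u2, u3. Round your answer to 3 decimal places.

0.247, 0.247

f(0.13) = -0.25469, f(0.25) = 0.00578
u2 = 0.25000 − 0.00578·(0.25000 − 0.13000) / (0.00578 − (-0.25469)) = 0.25000 − (0.00069)/(0.26048) = 0.24734
f(0.24734) = 0.00020
u3 = 0.24734 − 0.00020·(0.24734 − 0.25000) / (0.00020 − 0.00578) = 0.24734 − (0.00000)/(-0.00558) = 0.24724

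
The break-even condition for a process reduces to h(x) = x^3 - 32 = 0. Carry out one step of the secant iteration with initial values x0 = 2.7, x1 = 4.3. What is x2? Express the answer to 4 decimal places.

3.0294

h(2.7) = -12.317000, h(4.3) = 47.507000
x2 = 4.300000 − 47.507000·(4.300000 − 2.700000) / (47.507000 − (-12.317000)) = 4.300000 − (76.011200)/(59.824000) = 3.029420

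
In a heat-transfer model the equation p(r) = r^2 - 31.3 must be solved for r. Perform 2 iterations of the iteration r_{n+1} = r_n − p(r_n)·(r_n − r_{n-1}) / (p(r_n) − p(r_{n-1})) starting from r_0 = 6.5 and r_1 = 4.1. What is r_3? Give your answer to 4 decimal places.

5.6146

p(6.5) = 10.950000, p(4.1) = -14.490000
r_2 = 4.100000 − (-14.490000)·(4.100000 − 6.500000) / (-14.490000 − 10.950000) = 4.100000 − (34.776000)/(-25.440000) = 5.466981
p(5.466981) = -1.412117
r_3 = 5.466981 − (-1.412117)·(5.466981 − 4.100000) / (-1.412117 − (-14.490000)) = 5.466981 − (-1.930338)/(13.077883) = 5.614584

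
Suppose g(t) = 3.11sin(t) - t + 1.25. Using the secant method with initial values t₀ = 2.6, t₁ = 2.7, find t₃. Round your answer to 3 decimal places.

g(2.6) = 0.25321, g(2.7) = -0.12085
t₂ = 2.70000 − (-0.12085)·(2.70000 − 2.60000) / (-0.12085 − 0.25321) = 2.70000 − (-0.01208)/(-0.37406) = 2.66769
g(2.66769) = 0.00159
t₃ = 2.66769 − 0.00159·(2.66769 − 2.70000) / (0.00159 − (-0.12085)) = 2.66769 − (-0.00005)/(0.12244) = 2.66811

2.668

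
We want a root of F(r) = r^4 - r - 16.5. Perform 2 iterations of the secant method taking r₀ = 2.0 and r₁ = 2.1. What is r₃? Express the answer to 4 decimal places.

F(2.0) = -2.500000, F(2.1) = 0.848100
r₂ = 2.100000 − 0.848100·(2.100000 − 2.000000) / (0.848100 − (-2.500000)) = 2.100000 − (0.084810)/(3.348100) = 2.074669
F(2.074669) = -0.048081
r₃ = 2.074669 − (-0.048081)·(2.074669 − 2.100000) / (-0.048081 − 0.848100) = 2.074669 − (0.001218)/(-0.896181) = 2.076028

2.0760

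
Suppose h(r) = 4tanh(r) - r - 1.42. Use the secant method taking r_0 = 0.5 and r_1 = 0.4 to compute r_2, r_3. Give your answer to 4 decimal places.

h(0.5) = -0.071531, h(0.4) = -0.300204
r_2 = 0.400000 − (-0.300204)·(0.400000 − 0.500000) / (-0.300204 − (-0.071531)) = 0.400000 − (0.030020)/(-0.228673) = 0.531281
h(0.531281) = -0.005842
r_3 = 0.531281 − (-0.005842)·(0.531281 − 0.400000) / (-0.005842 − (-0.300204)) = 0.531281 − (-0.000767)/(0.294362) = 0.533887

0.5313, 0.5339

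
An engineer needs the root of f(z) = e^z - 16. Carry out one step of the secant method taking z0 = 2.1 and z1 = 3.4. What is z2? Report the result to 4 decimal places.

2.5672

f(2.1) = -7.833830, f(3.4) = 13.964100
z2 = 3.400000 − 13.964100·(3.400000 − 2.100000) / (13.964100 − (-7.833830)) = 3.400000 − (18.153330)/(21.797930) = 2.567199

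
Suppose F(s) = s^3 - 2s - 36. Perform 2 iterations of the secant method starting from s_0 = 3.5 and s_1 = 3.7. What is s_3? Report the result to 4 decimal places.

3.5036

F(3.5) = -0.125000, F(3.7) = 7.253000
s_2 = 3.700000 − 7.253000·(3.700000 − 3.500000) / (7.253000 − (-0.125000)) = 3.700000 − (1.450600)/(7.378000) = 3.503388
F(3.503388) = -0.007131
s_3 = 3.503388 − (-0.007131)·(3.503388 − 3.700000) / (-0.007131 − 7.253000) = 3.503388 − (0.001402)/(-7.260131) = 3.503582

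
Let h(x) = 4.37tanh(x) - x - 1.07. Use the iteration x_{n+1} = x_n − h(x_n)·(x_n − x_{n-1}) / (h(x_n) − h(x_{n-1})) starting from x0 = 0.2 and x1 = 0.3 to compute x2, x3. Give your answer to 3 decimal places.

h(0.2) = -0.40747, h(0.3) = -0.09696
x2 = 0.30000 − (-0.09696)·(0.30000 − 0.20000) / (-0.09696 − (-0.40747)) = 0.30000 − (-0.00970)/(0.31051) = 0.33123
h(0.33123) = -0.00447
x3 = 0.33123 − (-0.00447)·(0.33123 − 0.30000) / (-0.00447 − (-0.09696)) = 0.33123 − (-0.00014)/(0.09249) = 0.33274

0.331, 0.333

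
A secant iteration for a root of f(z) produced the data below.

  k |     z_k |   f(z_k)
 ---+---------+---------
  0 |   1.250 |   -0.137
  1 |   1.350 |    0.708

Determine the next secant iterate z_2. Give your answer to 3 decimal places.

z_2 = 1.350 − 0.708·(1.350 − 1.250) / (0.708 − (-0.137))
   = 1.350 − (0.07080)/(0.84500) = 1.26621

1.266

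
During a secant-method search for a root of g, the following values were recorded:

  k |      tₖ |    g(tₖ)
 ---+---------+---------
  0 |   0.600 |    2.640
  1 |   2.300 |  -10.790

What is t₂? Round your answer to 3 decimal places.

t₂ = 2.300 − (-10.790)·(2.300 − 0.600) / (-10.790 − 2.640)
   = 2.300 − (-18.34300)/(-13.43000) = 0.93418

0.934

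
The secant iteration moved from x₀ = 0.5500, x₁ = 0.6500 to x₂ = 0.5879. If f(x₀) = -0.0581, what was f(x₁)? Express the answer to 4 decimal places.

0.0952

The secant line through (0.5500, -0.0581) and (0.6500, f(x₁)) crosses zero at x₂ = 0.5879.
So (0.5500, -0.0581), (0.6500, f(x₁)), (0.5879, 0) are collinear:
f(x₁) = -0.0581 · (0.6500 − 0.5879) / (0.5500 − 0.5879) = -0.0581 · (0.062100)/(-0.037900) = 0.095198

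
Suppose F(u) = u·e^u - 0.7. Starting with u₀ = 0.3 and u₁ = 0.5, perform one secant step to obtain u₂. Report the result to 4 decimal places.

F(0.3) = -0.295042, F(0.5) = 0.124361
u₂ = 0.500000 − 0.124361·(0.500000 − 0.300000) / (0.124361 − (-0.295042)) = 0.500000 − (0.024872)/(0.419403) = 0.440696

0.4407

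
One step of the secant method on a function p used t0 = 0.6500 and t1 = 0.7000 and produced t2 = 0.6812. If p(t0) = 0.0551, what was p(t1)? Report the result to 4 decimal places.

-0.0332

The secant line through (0.6500, 0.0551) and (0.7000, p(t1)) crosses zero at t2 = 0.6812.
So (0.6500, 0.0551), (0.7000, p(t1)), (0.6812, 0) are collinear:
p(t1) = 0.0551 · (0.7000 − 0.6812) / (0.6500 − 0.6812) = 0.0551 · (0.018800)/(-0.031200) = -0.033201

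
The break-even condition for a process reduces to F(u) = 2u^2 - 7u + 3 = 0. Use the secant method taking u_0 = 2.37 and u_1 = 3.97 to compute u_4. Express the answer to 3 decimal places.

3.006

F(2.37) = -2.35620, F(3.97) = 6.73180
u_2 = 3.97000 − 6.73180·(3.97000 − 2.37000) / (6.73180 − (-2.35620)) = 3.97000 − (10.77088)/(9.08800) = 2.78482
F(2.78482) = -0.98328
u_3 = 2.78482 − (-0.98328)·(2.78482 − 3.97000) / (-0.98328 − 6.73180) = 2.78482 − (1.16536)/(-7.71508) = 2.93587
F(2.93587) = -0.31241
u_4 = 2.93587 − (-0.31241)·(2.93587 − 2.78482) / (-0.31241 − (-0.98328)) = 2.93587 − (-0.04719)/(0.67087) = 3.00621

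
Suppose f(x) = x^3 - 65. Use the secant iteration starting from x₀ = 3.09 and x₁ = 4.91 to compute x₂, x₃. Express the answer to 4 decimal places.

3.8170, 3.9805

f(3.09) = -35.496371, f(4.91) = 53.370771
x₂ = 4.910000 − 53.370771·(4.910000 − 3.090000) / (53.370771 − (-35.496371)) = 4.910000 − (97.134803)/(88.867142) = 3.816966
f(3.816966) = -9.389744
x₃ = 3.816966 − (-9.389744)·(3.816966 − 4.910000) / (-9.389744 − 53.370771) = 3.816966 − (10.263309)/(-62.760515) = 3.980497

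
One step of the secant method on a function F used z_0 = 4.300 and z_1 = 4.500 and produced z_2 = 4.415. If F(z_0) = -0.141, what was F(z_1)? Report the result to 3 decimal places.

The secant line through (4.300, -0.141) and (4.500, F(z_1)) crosses zero at z_2 = 4.415.
So (4.300, -0.141), (4.500, F(z_1)), (4.415, 0) are collinear:
F(z_1) = -0.141 · (4.500 − 4.415) / (4.300 − 4.415) = -0.141 · (0.08500)/(-0.11500) = 0.10422

0.104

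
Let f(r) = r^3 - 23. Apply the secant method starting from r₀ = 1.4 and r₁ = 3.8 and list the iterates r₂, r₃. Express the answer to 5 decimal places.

f(1.4) = -20.2560000, f(3.8) = 31.8720000
r₂ = 3.8000000 − 31.8720000·(3.8000000 − 1.4000000) / (31.8720000 − (-20.2560000)) = 3.8000000 − (76.4928000)/(52.1280000) = 2.3325967
f(2.3325967) = -10.3083244
r₃ = 2.3325967 − (-10.3083244)·(2.3325967 − 3.8000000) / (-10.3083244 − 31.8720000) = 2.3325967 − (15.1264694)/(-42.1803244) = 2.6912110

2.33260, 2.69121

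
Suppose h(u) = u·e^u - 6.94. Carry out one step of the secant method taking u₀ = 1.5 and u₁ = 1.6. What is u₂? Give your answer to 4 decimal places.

1.5181

h(1.5) = -0.217466, h(1.6) = 0.984852
u₂ = 1.600000 − 0.984852·(1.600000 − 1.500000) / (0.984852 − (-0.217466)) = 1.600000 − (0.098485)/(1.202318) = 1.518087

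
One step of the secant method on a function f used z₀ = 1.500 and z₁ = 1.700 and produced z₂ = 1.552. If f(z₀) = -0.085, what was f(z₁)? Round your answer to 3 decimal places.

The secant line through (1.500, -0.085) and (1.700, f(z₁)) crosses zero at z₂ = 1.552.
So (1.500, -0.085), (1.700, f(z₁)), (1.552, 0) are collinear:
f(z₁) = -0.085 · (1.700 − 1.552) / (1.500 − 1.552) = -0.085 · (0.14800)/(-0.05200) = 0.24192

0.242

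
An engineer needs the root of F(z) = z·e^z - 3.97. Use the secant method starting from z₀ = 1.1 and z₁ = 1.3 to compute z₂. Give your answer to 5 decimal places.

1.19081

F(1.1) = -0.6654174, F(1.3) = 0.8000857
z₂ = 1.3000000 − 0.8000857·(1.3000000 − 1.1000000) / (0.8000857 − (-0.6654174)) = 1.3000000 − (0.1600171)/(1.4655030) = 1.1908108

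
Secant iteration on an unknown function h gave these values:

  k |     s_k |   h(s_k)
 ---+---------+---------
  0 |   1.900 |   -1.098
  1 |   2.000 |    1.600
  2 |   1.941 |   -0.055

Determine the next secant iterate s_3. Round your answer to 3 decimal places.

1.943

s_3 = 1.941 − (-0.055)·(1.941 − 2.000) / (-0.055 − 1.600)
   = 1.941 − (0.00324)/(-1.65500) = 1.94296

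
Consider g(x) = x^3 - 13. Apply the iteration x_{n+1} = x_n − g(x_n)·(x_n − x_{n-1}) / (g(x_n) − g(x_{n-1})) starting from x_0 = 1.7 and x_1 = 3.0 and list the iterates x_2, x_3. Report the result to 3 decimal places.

g(1.7) = -8.08700, g(3.0) = 14.00000
x_2 = 3.00000 − 14.00000·(3.00000 − 1.70000) / (14.00000 − (-8.08700)) = 3.00000 − (18.20000)/(22.08700) = 2.17599
g(2.17599) = -2.69689
x_3 = 2.17599 − (-2.69689)·(2.17599 − 3.00000) / (-2.69689 − 14.00000) = 2.17599 − (2.22228)/(-16.69689) = 2.30908

2.176, 2.309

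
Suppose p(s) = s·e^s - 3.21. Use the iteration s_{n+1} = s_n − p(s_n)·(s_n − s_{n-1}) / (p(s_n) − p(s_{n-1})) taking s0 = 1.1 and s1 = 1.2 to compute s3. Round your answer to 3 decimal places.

1.085

p(1.1) = 0.09458, p(1.2) = 0.77414
s2 = 1.20000 − 0.77414·(1.20000 − 1.10000) / (0.77414 − 0.09458) = 1.20000 − (0.07741)/(0.67956) = 1.08608
p(1.08608) = 0.00767
s3 = 1.08608 − 0.00767·(1.08608 − 1.20000) / (0.00767 − 0.77414) = 1.08608 − (-0.00087)/(-0.76647) = 1.08494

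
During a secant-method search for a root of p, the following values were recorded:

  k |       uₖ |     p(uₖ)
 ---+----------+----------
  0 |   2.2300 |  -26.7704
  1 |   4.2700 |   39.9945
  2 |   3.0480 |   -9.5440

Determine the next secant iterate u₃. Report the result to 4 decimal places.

u₃ = 3.0480 − (-9.5440)·(3.0480 − 4.2700) / (-9.5440 − 39.9945)
   = 3.0480 − (11.662768)/(-49.538500) = 3.283428

3.2834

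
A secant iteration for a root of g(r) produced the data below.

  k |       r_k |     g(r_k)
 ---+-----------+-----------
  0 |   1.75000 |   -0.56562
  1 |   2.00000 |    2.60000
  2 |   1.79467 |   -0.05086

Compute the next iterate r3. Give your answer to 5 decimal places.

1.79861

r3 = 1.79467 − (-0.05086)·(1.79467 − 2.00000) / (-0.05086 − 2.60000)
   = 1.79467 − (0.0104431)/(-2.6508600) = 1.7986095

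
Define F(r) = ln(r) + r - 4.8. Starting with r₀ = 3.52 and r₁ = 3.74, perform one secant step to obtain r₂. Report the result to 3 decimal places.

3.537

F(3.52) = -0.02154, F(3.74) = 0.25909
r₂ = 3.74000 − 0.25909·(3.74000 − 3.52000) / (0.25909 − (-0.02154)) = 3.74000 − (0.05700)/(0.28062) = 3.53689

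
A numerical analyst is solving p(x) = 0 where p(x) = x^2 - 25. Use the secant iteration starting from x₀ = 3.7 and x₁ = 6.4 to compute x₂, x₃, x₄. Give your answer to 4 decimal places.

p(3.7) = -11.310000, p(6.4) = 15.960000
x₂ = 6.400000 − 15.960000·(6.400000 − 3.700000) / (15.960000 − (-11.310000)) = 6.400000 − (43.092000)/(27.270000) = 4.819802
p(4.819802) = -1.769509
x₃ = 4.819802 − (-1.769509)·(4.819802 − 6.400000) / (-1.769509 − 15.960000) = 4.819802 − (2.796174)/(-17.729509) = 4.977515
p(4.977515) = -0.224344
x₄ = 4.977515 − (-0.224344)·(4.977515 − 4.819802) / (-0.224344 − (-1.769509)) = 4.977515 − (-0.035382)/(1.545164) = 5.000414

4.8198, 4.9775, 5.0004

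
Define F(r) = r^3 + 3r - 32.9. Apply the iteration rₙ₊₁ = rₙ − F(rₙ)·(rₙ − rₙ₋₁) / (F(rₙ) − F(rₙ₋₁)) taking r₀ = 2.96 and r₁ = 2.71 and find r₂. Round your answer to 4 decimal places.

2.8894

F(2.96) = 1.914336, F(2.71) = -4.867489
r₂ = 2.710000 − (-4.867489)·(2.710000 − 2.960000) / (-4.867489 − 1.914336) = 2.710000 − (1.216872)/(-6.781825) = 2.889431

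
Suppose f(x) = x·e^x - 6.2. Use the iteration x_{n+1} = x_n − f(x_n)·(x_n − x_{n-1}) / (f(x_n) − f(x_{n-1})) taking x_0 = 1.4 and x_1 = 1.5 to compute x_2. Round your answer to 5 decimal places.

1.45001

f(1.4) = -0.5227200, f(1.5) = 0.5225336
x_2 = 1.5000000 − 0.5225336·(1.5000000 − 1.4000000) / (0.5225336 − (-0.5227200)) = 1.5000000 − (0.0522534)/(1.0452537) = 1.4500089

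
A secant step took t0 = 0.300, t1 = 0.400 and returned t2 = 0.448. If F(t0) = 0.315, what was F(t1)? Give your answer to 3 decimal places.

The secant line through (0.300, 0.315) and (0.400, F(t1)) crosses zero at t2 = 0.448.
So (0.300, 0.315), (0.400, F(t1)), (0.448, 0) are collinear:
F(t1) = 0.315 · (0.400 − 0.448) / (0.300 − 0.448) = 0.315 · (-0.04800)/(-0.14800) = 0.10216

0.102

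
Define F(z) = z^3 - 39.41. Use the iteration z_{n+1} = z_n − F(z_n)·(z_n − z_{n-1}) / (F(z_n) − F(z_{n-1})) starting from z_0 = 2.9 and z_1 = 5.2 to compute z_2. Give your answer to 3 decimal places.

3.197

F(2.9) = -15.02100, F(5.2) = 101.19800
z_2 = 5.20000 − 101.19800·(5.20000 − 2.90000) / (101.19800 − (-15.02100)) = 5.20000 − (232.75540)/(116.21900) = 3.19727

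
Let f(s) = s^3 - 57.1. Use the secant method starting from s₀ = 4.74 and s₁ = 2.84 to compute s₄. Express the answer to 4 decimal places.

f(4.74) = 49.396424, f(2.84) = -34.193696
s₂ = 2.840000 − (-34.193696)·(2.840000 − 4.740000) / (-34.193696 − 49.396424) = 2.840000 − (64.968022)/(-83.590120) = 3.617221
f(3.617221) = -9.771227
s₃ = 3.617221 − (-9.771227)·(3.617221 − 2.840000) / (-9.771227 − (-34.193696)) = 3.617221 − (-7.594406)/(24.422469) = 3.928181
f(3.928181) = 3.514219
s₄ = 3.928181 − 3.514219·(3.928181 − 3.617221) / (3.514219 − (-9.771227)) = 3.928181 − (1.092781)/(13.285446) = 3.845927

3.8459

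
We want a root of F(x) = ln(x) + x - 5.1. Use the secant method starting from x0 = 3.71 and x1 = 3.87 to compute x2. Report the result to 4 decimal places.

3.7725

F(3.71) = -0.078968, F(3.87) = 0.123255
x2 = 3.870000 − 0.123255·(3.870000 − 3.710000) / (0.123255 − (-0.078968)) = 3.870000 − (0.019721)/(0.202223) = 3.772480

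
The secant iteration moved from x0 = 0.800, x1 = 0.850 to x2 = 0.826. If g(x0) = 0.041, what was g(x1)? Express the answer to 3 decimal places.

-0.038

The secant line through (0.800, 0.041) and (0.850, g(x1)) crosses zero at x2 = 0.826.
So (0.800, 0.041), (0.850, g(x1)), (0.826, 0) are collinear:
g(x1) = 0.041 · (0.850 − 0.826) / (0.800 − 0.826) = 0.041 · (0.02400)/(-0.02600) = -0.03785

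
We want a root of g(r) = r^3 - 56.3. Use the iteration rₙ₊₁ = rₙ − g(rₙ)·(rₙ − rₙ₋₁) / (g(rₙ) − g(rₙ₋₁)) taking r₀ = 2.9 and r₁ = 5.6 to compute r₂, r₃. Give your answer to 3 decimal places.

g(2.9) = -31.91100, g(5.6) = 119.31600
r₂ = 5.60000 − 119.31600·(5.60000 − 2.90000) / (119.31600 − (-31.91100)) = 5.60000 − (322.15320)/(151.22700) = 3.46974
g(3.46974) = -14.52756
r₃ = 3.46974 − (-14.52756)·(3.46974 − 5.60000) / (-14.52756 − 119.31600) = 3.46974 − (30.94751)/(-133.84356) = 3.70096

3.470, 3.701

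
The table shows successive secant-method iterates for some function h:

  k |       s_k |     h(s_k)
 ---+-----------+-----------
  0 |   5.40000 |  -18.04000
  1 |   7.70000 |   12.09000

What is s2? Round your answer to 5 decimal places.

s2 = 7.70000 − 12.09000·(7.70000 − 5.40000) / (12.09000 − (-18.04000))
   = 7.70000 − (27.8070000)/(30.1300000) = 6.7770992

6.77710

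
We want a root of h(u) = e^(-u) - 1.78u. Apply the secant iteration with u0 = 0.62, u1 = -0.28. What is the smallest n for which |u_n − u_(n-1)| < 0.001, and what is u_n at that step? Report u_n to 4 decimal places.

h(0.62) = -0.565656, h(-0.28) = 1.821530
u2 = -0.280000 − 1.821530·(-0.900000)/(2.387185) = 0.406740;  |Δ| = 0.686740
h(0.406740) = -0.058181
u3 = 0.406740 − (-0.058181)·(0.686740)/(-1.879711) = 0.385484;  |Δ| = 0.021256
h(0.385484) = -0.006041
u4 = 0.385484 − (-0.006041)·(-0.021256)/(0.052140) = 0.383022;  |Δ| = 0.002463
h(0.383022) = 0.000020
u5 = 0.383022 − 0.000020·(-0.002463)/(0.006061) = 0.383030;  |Δ| = 0.000008
|u5 − u4| = 0.000008 < 0.001

n = 5, u_n = 0.3830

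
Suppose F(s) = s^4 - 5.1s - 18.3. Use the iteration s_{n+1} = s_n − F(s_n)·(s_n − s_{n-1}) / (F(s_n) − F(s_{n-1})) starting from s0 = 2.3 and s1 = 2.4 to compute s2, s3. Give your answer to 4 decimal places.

2.3437, 2.3454

F(2.3) = -2.045900, F(2.4) = 2.637600
s2 = 2.400000 − 2.637600·(2.400000 − 2.300000) / (2.637600 − (-2.045900)) = 2.400000 − (0.263760)/(4.683500) = 2.343683
F(2.343683) = -0.081375
s3 = 2.343683 − (-0.081375)·(2.343683 − 2.400000) / (-0.081375 − 2.637600) = 2.343683 − (0.004583)/(-2.718975) = 2.345369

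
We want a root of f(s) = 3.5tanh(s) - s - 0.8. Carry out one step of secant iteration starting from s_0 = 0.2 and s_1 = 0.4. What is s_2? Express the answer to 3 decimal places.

f(0.2) = -0.30919, f(0.4) = 0.12982
s_2 = 0.40000 − 0.12982·(0.40000 − 0.20000) / (0.12982 − (-0.30919)) = 0.40000 − (0.02596)/(0.43901) = 0.34086

0.341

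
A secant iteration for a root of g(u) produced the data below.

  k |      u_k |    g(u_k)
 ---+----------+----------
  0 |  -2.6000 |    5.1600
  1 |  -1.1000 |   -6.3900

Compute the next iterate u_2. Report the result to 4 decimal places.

u_2 = -1.1000 − (-6.3900)·(-1.1000 − (-2.6000)) / (-6.3900 − 5.1600)
   = -1.1000 − (-9.585000)/(-11.550000) = -1.929870

-1.9299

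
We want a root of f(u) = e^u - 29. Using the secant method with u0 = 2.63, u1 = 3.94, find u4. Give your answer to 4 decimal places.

f(2.63) = -15.126230, f(3.94) = 22.418601
u2 = 3.940000 − 22.418601·(3.940000 − 2.630000) / (22.418601 − (-15.126230)) = 3.940000 − (29.368368)/(37.544831) = 3.157779
f(3.157779) = -5.481704
u3 = 3.157779 − (-5.481704)·(3.157779 − 3.940000) / (-5.481704 − 22.418601) = 3.157779 − (4.287906)/(-27.900305) = 3.311465
f(3.311465) = -1.574716
u4 = 3.311465 − (-1.574716)·(3.311465 − 3.157779) / (-1.574716 − (-5.481704)) = 3.311465 − (-0.242013)/(3.906988) = 3.373409

3.3734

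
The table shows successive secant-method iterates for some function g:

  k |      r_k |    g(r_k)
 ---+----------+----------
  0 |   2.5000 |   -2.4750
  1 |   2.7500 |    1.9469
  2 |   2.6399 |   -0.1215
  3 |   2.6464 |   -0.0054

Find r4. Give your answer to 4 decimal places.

r4 = 2.6464 − (-0.0054)·(2.6464 − 2.6399) / (-0.0054 − (-0.1215))
   = 2.6464 − (-0.000035)/(0.116100) = 2.646702

2.6467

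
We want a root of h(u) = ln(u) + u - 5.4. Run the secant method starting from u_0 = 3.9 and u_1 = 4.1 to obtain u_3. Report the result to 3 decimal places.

4.011

h(3.9) = -0.13902, h(4.1) = 0.11099
u_2 = 4.10000 − 0.11099·(4.10000 − 3.90000) / (0.11099 − (-0.13902)) = 4.10000 − (0.02220)/(0.25001) = 4.01121
h(4.01121) = 0.00031
u_3 = 4.01121 − 0.00031·(4.01121 − 4.10000) / (0.00031 − 0.11099) = 4.01121 − (-0.00003)/(-0.11068) = 4.01097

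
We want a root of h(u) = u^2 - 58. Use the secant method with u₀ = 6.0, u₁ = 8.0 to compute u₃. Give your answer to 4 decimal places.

7.6147

h(6.0) = -22.000000, h(8.0) = 6.000000
u₂ = 8.000000 − 6.000000·(8.000000 − 6.000000) / (6.000000 − (-22.000000)) = 8.000000 − (12.000000)/(28.000000) = 7.571429
h(7.571429) = -0.673469
u₃ = 7.571429 − (-0.673469)·(7.571429 − 8.000000) / (-0.673469 − 6.000000) = 7.571429 − (0.288630)/(-6.673469) = 7.614679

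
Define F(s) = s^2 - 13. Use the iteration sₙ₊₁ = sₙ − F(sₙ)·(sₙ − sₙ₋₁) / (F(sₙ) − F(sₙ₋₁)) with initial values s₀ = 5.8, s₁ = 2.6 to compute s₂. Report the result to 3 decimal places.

F(5.8) = 20.64000, F(2.6) = -6.24000
s₂ = 2.60000 − (-6.24000)·(2.60000 − 5.80000) / (-6.24000 − 20.64000) = 2.60000 − (19.96800)/(-26.88000) = 3.34286

3.343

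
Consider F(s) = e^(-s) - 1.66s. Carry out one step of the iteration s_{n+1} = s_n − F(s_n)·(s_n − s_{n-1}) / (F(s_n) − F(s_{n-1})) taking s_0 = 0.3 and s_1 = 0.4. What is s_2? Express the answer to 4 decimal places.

0.4027

F(0.3) = 0.242818, F(0.4) = 0.006320
s_2 = 0.400000 − 0.006320·(0.400000 − 0.300000) / (0.006320 − 0.242818) = 0.400000 − (0.000632)/(-0.236498) = 0.402672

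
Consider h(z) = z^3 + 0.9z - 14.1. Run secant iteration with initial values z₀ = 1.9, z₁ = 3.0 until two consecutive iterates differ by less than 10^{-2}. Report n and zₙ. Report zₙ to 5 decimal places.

n = 5, zₙ = 2.29179

h(1.9) = -5.5310000, h(3.0) = 15.6000000
z₂ = 3.0000000 − 15.6000000·(1.1000000)/(21.1310000) = 2.1879230;  |Δ| = 0.8120770
h(2.1879230) = -1.6572671
z₃ = 2.1879230 − (-1.6572671)·(-0.8120770)/(-17.2572671) = 2.2659092;  |Δ| = 0.0779862
h(2.2659092) = -0.4267241
z₄ = 2.2659092 − (-0.4267241)·(0.0779862)/(1.2305431) = 2.2929530;  |Δ| = 0.0270438
h(2.2929530) = 0.0191637
z₅ = 2.2929530 − 0.0191637·(0.0270438)/(0.4458877) = 2.2917907;  |Δ| = 0.0011623
|z₅ − z₄| = 0.0011623 < 10^{-2}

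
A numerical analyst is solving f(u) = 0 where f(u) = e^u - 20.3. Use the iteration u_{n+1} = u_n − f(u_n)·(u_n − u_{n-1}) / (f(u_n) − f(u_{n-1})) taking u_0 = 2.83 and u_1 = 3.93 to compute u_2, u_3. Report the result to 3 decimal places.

f(2.83) = -3.35454, f(3.93) = 30.60698
u_2 = 3.93000 − 30.60698·(3.93000 − 2.83000) / (30.60698 − (-3.35454)) = 3.93000 − (33.66768)/(33.96152) = 2.93865
f(2.93865) = -1.40963
u_3 = 2.93865 − (-1.40963)·(2.93865 − 3.93000) / (-1.40963 − 30.60698) = 2.93865 − (1.39744)/(-32.01661) = 2.98230

2.939, 2.982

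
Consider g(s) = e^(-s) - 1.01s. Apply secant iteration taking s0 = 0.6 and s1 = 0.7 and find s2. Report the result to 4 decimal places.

g(0.6) = -0.057188, g(0.7) = -0.210415
s2 = 0.700000 − (-0.210415)·(0.700000 − 0.600000) / (-0.210415 − (-0.057188)) = 0.700000 − (-0.021041)/(-0.153226) = 0.562677

0.5627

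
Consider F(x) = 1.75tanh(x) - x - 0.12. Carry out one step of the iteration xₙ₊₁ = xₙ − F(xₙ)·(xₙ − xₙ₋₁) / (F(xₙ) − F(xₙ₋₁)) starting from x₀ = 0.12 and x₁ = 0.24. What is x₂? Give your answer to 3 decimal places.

F(0.12) = -0.03100, F(0.24) = 0.05212
x₂ = 0.24000 − 0.05212·(0.24000 − 0.12000) / (0.05212 − (-0.03100)) = 0.24000 − (0.00625)/(0.08312) = 0.16476

0.165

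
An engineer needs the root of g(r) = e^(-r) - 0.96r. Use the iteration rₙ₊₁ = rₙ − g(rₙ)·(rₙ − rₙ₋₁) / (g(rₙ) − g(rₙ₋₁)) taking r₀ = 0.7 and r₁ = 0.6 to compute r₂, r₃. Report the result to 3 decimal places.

g(0.7) = -0.17541, g(0.6) = -0.02719
r₂ = 0.60000 − (-0.02719)·(0.60000 − 0.70000) / (-0.02719 − (-0.17541)) = 0.60000 − (0.00272)/(0.14823) = 0.58166
g(0.58166) = 0.00058
r₃ = 0.58166 − 0.00058·(0.58166 − 0.60000) / (0.00058 − (-0.02719)) = 0.58166 − (-0.00001)/(0.02777) = 0.58204

0.582, 0.582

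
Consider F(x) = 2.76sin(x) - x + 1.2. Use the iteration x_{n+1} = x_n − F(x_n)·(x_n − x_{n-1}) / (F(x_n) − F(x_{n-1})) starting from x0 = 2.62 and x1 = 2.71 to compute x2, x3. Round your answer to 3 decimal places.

2.607, 2.607

F(2.62) = -0.04480, F(2.71) = -0.35544
x2 = 2.71000 − (-0.35544)·(2.71000 − 2.62000) / (-0.35544 − (-0.04480)) = 2.71000 − (-0.03199)/(-0.31064) = 2.60702
F(2.60702) = -0.00088
x3 = 2.60702 − (-0.00088)·(2.60702 − 2.71000) / (-0.00088 − (-0.35544)) = 2.60702 − (0.00009)/(0.35457) = 2.60677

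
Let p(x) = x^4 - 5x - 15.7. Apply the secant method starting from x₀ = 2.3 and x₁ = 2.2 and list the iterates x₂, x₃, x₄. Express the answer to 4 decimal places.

p(2.3) = 0.784100, p(2.2) = -3.274400
x₂ = 2.200000 − (-3.274400)·(2.200000 − 2.300000) / (-3.274400 − 0.784100) = 2.200000 − (0.327440)/(-4.058500) = 2.280680
p(2.280680) = -0.047782
x₃ = 2.280680 − (-0.047782)·(2.280680 − 2.200000) / (-0.047782 − (-3.274400)) = 2.280680 − (-0.003855)/(3.226618) = 2.281875
p(2.281875) = 0.002983
x₄ = 2.281875 − 0.002983·(2.281875 − 2.280680) / (0.002983 − (-0.047782)) = 2.281875 − (0.000004)/(0.050765) = 2.281805

2.2807, 2.2819, 2.2818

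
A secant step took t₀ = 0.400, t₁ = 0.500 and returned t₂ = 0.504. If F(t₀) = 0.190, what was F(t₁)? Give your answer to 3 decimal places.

0.007

The secant line through (0.400, 0.190) and (0.500, F(t₁)) crosses zero at t₂ = 0.504.
So (0.400, 0.190), (0.500, F(t₁)), (0.504, 0) are collinear:
F(t₁) = 0.190 · (0.500 − 0.504) / (0.400 − 0.504) = 0.190 · (-0.00400)/(-0.10400) = 0.00731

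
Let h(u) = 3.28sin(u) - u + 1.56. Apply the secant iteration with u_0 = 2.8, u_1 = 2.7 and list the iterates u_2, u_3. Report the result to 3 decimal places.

h(2.8) = -0.14124, h(2.7) = 0.26181
u_2 = 2.70000 − 0.26181·(2.70000 − 2.80000) / (0.26181 − (-0.14124)) = 2.70000 − (-0.02618)/(0.40304) = 2.76496
h(2.76496) = 0.00141
u_3 = 2.76496 − 0.00141·(2.76496 − 2.70000) / (0.00141 − 0.26181) = 2.76496 − (0.00009)/(-0.26040) = 2.76531

2.765, 2.765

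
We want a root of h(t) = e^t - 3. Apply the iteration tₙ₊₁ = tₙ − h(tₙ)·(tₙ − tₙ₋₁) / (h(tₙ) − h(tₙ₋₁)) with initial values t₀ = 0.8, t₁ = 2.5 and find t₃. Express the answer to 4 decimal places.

1.0070

h(0.8) = -0.774459, h(2.5) = 9.182494
t₂ = 2.500000 − 9.182494·(2.500000 − 0.800000) / (9.182494 − (-0.774459)) = 2.500000 − (15.610240)/(9.956953) = 0.932227
h(0.932227) = -0.459840
t₃ = 0.932227 − (-0.459840)·(0.932227 − 2.500000) / (-0.459840 − 9.182494) = 0.932227 − (0.720924)/(-9.642334) = 1.006994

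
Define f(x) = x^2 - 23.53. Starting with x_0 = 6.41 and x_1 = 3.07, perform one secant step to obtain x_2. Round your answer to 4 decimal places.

4.5579

f(6.41) = 17.558100, f(3.07) = -14.105100
x_2 = 3.070000 − (-14.105100)·(3.070000 − 6.410000) / (-14.105100 − 17.558100) = 3.070000 − (47.111034)/(-31.663200) = 4.557880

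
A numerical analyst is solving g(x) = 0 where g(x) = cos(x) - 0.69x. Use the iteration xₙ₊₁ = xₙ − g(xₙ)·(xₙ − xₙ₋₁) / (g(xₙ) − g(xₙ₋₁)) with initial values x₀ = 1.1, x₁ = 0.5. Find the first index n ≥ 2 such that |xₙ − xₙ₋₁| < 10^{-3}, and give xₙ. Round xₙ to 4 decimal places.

g(1.1) = -0.305404, g(0.5) = 0.532583
x₂ = 0.500000 − 0.532583·(-0.600000)/(0.837986) = 0.881330;  |Δ| = 0.381330
g(0.881330) = 0.028008
x₃ = 0.881330 − 0.028008·(0.381330)/(-0.504575) = 0.902497;  |Δ| = 0.021167
g(0.902497) = -0.003070
x₄ = 0.902497 − (-0.003070)·(0.021167)/(-0.031078) = 0.900406;  |Δ| = 0.002091
g(0.900406) = 0.000012
x₅ = 0.900406 − 0.000012·(-0.002091)/(0.003083) = 0.900414;  |Δ| = 0.000008
|x₅ − x₄| = 0.000008 < 10^{-3}

n = 5, xₙ = 0.9004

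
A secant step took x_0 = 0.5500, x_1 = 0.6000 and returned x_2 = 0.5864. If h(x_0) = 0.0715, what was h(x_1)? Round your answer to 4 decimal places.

The secant line through (0.5500, 0.0715) and (0.6000, h(x_1)) crosses zero at x_2 = 0.5864.
So (0.5500, 0.0715), (0.6000, h(x_1)), (0.5864, 0) are collinear:
h(x_1) = 0.0715 · (0.6000 − 0.5864) / (0.5500 − 0.5864) = 0.0715 · (0.013600)/(-0.036400) = -0.026714

-0.0267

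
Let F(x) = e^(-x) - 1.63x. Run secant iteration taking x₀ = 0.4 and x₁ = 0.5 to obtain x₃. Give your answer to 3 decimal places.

F(0.4) = 0.01832, F(0.5) = -0.20847
x₂ = 0.50000 − (-0.20847)·(0.50000 − 0.40000) / (-0.20847 − 0.01832) = 0.50000 − (-0.02085)/(-0.22679) = 0.40808
F(0.40808) = -0.00024
x₃ = 0.40808 − (-0.00024)·(0.40808 − 0.50000) / (-0.00024 − (-0.20847)) = 0.40808 − (0.00002)/(0.20823) = 0.40797

0.408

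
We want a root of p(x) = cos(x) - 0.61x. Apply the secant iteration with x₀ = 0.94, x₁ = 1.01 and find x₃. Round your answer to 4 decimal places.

p(0.94) = 0.016388, p(1.01) = -0.084239
x₂ = 1.010000 − (-0.084239)·(1.010000 − 0.940000) / (-0.084239 − 0.016388) = 1.010000 − (-0.005897)/(-0.100627) = 0.951400
p(0.951400) = 0.000190
x₃ = 0.951400 − 0.000190·(0.951400 − 1.010000) / (0.000190 − (-0.084239)) = 0.951400 − (-0.000011)/(0.084429) = 0.951532

0.9515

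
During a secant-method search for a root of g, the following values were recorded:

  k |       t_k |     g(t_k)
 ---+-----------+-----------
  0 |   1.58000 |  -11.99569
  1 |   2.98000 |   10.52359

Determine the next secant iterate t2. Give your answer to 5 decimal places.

2.32576

t2 = 2.98000 − 10.52359·(2.98000 − 1.58000) / (10.52359 − (-11.99569))
   = 2.98000 − (14.7330260)/(22.5192800) = 2.3257595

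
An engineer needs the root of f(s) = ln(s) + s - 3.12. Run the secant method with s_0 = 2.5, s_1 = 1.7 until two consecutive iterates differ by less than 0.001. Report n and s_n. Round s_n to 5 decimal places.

f(2.5) = 0.2962907, f(1.7) = -0.8893717
s_2 = 1.7000000 − (-0.8893717)·(-0.8000000)/(-1.1856625) = 2.3000843;  |Δ| = 0.6000843
f(2.3000843) = 0.0130300
s_3 = 2.3000843 − 0.0130300·(0.6000843)/(0.9024018) = 2.2914195;  |Δ| = 0.0086648
f(2.2914195) = 0.0005910
s_4 = 2.2914195 − 0.0005910·(-0.0086648)/(-0.0124391) = 2.2910078;  |Δ| = 0.0004117
|s_4 − s_3| = 0.0004117 < 0.001

n = 4, s_n = 2.29101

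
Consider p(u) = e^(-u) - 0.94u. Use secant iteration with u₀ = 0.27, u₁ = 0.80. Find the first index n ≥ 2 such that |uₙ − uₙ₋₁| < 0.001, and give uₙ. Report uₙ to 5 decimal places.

p(0.27) = 0.5095795, p(0.80) = -0.3026710
u₂ = 0.8000000 − (-0.3026710)·(0.5300000)/(-0.8122505) = 0.6025047;  |Δ| = 0.1974953
p(0.6025047) = -0.0189157
u₃ = 0.6025047 − (-0.0189157)·(-0.1974953)/(0.2837553) = 0.5893393;  |Δ| = 0.0131654
p(0.5893393) = 0.0007147
u₄ = 0.5893393 − 0.0007147·(-0.0131654)/(0.0196304) = 0.5898186;  |Δ| = 0.0004793
|u₄ − u₃| = 0.0004793 < 0.001

n = 4, uₙ = 0.58982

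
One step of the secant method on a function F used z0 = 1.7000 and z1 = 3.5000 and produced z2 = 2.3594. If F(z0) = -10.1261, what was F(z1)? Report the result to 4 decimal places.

17.5157

The secant line through (1.7000, -10.1261) and (3.5000, F(z1)) crosses zero at z2 = 2.3594.
So (1.7000, -10.1261), (3.5000, F(z1)), (2.3594, 0) are collinear:
F(z1) = -10.1261 · (3.5000 − 2.3594) / (1.7000 − 2.3594) = -10.1261 · (1.140600)/(-0.659400) = 17.515665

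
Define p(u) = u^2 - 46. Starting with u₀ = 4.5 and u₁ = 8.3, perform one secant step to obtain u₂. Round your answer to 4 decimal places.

6.5117

p(4.5) = -25.750000, p(8.3) = 22.890000
u₂ = 8.300000 − 22.890000·(8.300000 − 4.500000) / (22.890000 − (-25.750000)) = 8.300000 − (86.982000)/(48.640000) = 6.511719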